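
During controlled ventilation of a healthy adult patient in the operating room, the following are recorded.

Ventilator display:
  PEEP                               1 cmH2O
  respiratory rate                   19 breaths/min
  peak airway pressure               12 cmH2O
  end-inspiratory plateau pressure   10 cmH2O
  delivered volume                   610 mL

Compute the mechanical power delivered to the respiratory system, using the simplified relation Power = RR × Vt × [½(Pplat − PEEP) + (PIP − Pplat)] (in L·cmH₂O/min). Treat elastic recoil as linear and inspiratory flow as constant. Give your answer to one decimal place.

75.3

Per-breath work = Vt × [½(Pplat−PEEP) + (PIP−Pplat)] = 0.610 × [0.5×9.0 + 2.0] = 0.610 × 6.5 = 3.965 L·cmH2O.
Power = 19 × 3.965 = 75.335 L·cmH2O/min.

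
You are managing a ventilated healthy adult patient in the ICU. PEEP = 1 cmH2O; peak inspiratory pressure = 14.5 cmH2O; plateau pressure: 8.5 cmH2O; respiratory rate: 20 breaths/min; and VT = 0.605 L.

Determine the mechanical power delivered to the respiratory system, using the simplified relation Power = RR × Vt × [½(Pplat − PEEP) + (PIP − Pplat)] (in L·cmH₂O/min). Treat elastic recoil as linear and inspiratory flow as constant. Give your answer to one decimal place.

Per-breath work = Vt × [½(Pplat−PEEP) + (PIP−Pplat)] = 0.605 × [0.5×7.5 + 6.0] = 0.605 × 9.75 = 5.899 L·cmH2O.
Power = 20 × 5.899 = 117.98 L·cmH2O/min.

118.0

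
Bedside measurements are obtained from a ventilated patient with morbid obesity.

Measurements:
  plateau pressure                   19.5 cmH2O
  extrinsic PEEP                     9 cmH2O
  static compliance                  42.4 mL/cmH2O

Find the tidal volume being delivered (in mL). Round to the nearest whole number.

Vt = Cstat × (Pplat − PEEP) = 42.4 × (19.5 − 9) = 42.4 × 10.5 = 445.2 mL.

445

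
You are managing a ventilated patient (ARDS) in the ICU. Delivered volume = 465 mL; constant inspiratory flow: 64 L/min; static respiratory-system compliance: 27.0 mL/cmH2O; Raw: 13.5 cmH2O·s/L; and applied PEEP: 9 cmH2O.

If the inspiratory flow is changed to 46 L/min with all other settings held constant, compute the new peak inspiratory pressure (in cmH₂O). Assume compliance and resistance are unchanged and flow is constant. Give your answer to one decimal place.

Flow: 64 L/min ÷ 60 = 1.0667 L/s.
New flow: 46 L/min ÷ 60 = 0.7667 L/s.
PIP = Vt/C + R·V̇ + PEEP (constant-flow equation of motion).
Only the resistive term changes: ΔPIP = R × ΔV̇ = 13.5 × (0.7667 − 1.0667) = 13.5 × -0.3 = -4.05 cmH2O.
Original PIP = 465/27.0 + 13.5×1.0667 + 9 = 40.623 cmH2O; new PIP = 40.623 + (-4.05) = 36.573 cmH2O.

36.6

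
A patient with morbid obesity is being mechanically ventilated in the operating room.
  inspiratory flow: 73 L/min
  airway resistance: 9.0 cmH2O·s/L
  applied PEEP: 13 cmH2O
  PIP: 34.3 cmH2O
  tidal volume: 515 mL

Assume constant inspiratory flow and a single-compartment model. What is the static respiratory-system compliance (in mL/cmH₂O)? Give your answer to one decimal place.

49.8

Flow: 73 L/min ÷ 60 = 1.2167 L/s.
Equation of motion (constant flow): PIP = Vt/C + R·V̇ + PEEP.
Vt/C = PIP − R·V̇ − PEEP = 34.3 − 9.0×1.2167 − 13 = 34.3 − 10.95 − 13 = 10.35 cmH2O.
C = Vt / 10.35 = 515 / 10.35 = 49.758 mL/cmH2O.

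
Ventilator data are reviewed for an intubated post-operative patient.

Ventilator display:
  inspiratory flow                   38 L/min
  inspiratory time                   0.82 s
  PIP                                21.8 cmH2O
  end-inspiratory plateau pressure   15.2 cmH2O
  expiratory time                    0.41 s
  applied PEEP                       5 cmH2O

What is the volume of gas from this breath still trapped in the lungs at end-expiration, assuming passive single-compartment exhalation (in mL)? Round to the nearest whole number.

Flow: 38 L/min ÷ 60 = 0.6333 L/s.
Vt = flow × Ti = 0.6333 L/s × 0.82 s × 1000 mL/L = 519.31 mL.
R = (PIP − Pplat)/V̇ = (21.8 − 15.2) / 0.6333 = 6.6/0.6333 = 10.422 cmH2O·s/L.
C = Vt/(Pplat − PEEP) = 519.31 / (15.2 − 5) = 519.31/10.2 = 50.913 mL/cmH2O.
τ = R × C = 10.422 × 0.05091 L/cmH2O = 0.5306 s.
Fraction remaining = e^(−Te/τ) = e^(−0.41/0.5306) = 0.4618.
Trapped volume = 519.31 × 0.4618 = 239.82 mL.

240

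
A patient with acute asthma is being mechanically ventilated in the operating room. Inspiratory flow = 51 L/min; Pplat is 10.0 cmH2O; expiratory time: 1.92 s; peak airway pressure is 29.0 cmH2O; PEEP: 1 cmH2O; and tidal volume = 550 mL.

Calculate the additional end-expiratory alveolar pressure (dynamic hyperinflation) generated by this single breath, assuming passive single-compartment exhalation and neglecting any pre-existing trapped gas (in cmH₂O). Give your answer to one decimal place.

Flow: 51 L/min ÷ 60 = 0.85 L/s.
R = (PIP − Pplat)/V̇ = (29.0 − 10.0) / 0.85 = 19.0/0.85 = 22.353 cmH2O·s/L.
C = Vt/(Pplat − PEEP) = 550.0 / (10.0 − 1) = 550.0/9.0 = 61.111 mL/cmH2O.
τ = R × C = 22.353 × 0.06111 L/cmH2O = 1.366 s.
Fraction remaining = e^(−Te/τ) = e^(−1.92/1.366) = 0.2452; trapped volume = 550.0 × 0.2452 = 134.86 mL.
Additional alveolar pressure from trapping ≈ V_trapped / C = 134.86 / 61.111 = 2.207 cmH2O.

2.2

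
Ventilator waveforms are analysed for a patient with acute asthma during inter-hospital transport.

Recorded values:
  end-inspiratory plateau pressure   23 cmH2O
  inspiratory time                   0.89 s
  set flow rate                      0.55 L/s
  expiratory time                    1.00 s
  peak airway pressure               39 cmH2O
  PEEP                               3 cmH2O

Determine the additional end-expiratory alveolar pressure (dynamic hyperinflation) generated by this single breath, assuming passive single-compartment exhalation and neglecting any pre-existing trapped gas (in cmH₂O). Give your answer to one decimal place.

4.9

Vt = flow × Ti = 0.55 L/s × 0.89 s × 1000 mL/L = 489.5 mL.
R = (PIP − Pplat)/V̇ = (39 − 23) / 0.55 = 16.0/0.55 = 29.091 cmH2O·s/L.
C = Vt/(Pplat − PEEP) = 489.5 / (23 − 3) = 489.5/20.0 = 24.475 mL/cmH2O.
τ = R × C = 29.091 × 0.02448 L/cmH2O = 0.7121 s.
Fraction remaining = e^(−Te/τ) = e^(−1.00/0.7121) = 0.2455; trapped volume = 489.5 × 0.2455 = 120.17 mL.
Additional alveolar pressure from trapping ≈ V_trapped / C = 120.17 / 24.475 = 4.91 cmH2O.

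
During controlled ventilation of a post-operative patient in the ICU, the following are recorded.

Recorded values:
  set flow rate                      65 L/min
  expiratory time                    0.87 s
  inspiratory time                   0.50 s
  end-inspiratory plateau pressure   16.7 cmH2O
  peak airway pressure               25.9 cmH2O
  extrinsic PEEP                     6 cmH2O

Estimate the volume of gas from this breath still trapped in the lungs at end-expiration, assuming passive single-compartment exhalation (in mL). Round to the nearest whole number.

Flow: 65 L/min ÷ 60 = 1.0833 L/s.
Vt = flow × Ti = 1.0833 L/s × 0.50 s × 1000 mL/L = 541.65 mL.
R = (PIP − Pplat)/V̇ = (25.9 − 16.7) / 1.0833 = 9.2/1.0833 = 8.493 cmH2O·s/L.
C = Vt/(Pplat − PEEP) = 541.65 / (16.7 − 6) = 541.65/10.7 = 50.621 mL/cmH2O.
τ = R × C = 8.493 × 0.05062 L/cmH2O = 0.4299 s.
Fraction remaining = e^(−Te/τ) = e^(−0.87/0.4299) = 0.1322.
Trapped volume = 541.65 × 0.1322 = 71.606 mL.

72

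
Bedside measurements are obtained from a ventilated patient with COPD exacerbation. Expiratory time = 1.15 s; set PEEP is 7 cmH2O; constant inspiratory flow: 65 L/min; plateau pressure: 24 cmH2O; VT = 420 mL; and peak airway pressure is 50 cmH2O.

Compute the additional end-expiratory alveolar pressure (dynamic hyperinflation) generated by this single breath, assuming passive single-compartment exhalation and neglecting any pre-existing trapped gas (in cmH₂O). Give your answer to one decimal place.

2.4

Flow: 65 L/min ÷ 60 = 1.0833 L/s.
R = (PIP − Pplat)/V̇ = (50 − 24) / 1.0833 = 26.0/1.0833 = 24.001 cmH2O·s/L.
C = Vt/(Pplat − PEEP) = 420.0 / (24 − 7) = 420.0/17.0 = 24.706 mL/cmH2O.
τ = R × C = 24.001 × 0.02471 L/cmH2O = 0.5931 s.
Fraction remaining = e^(−Te/τ) = e^(−1.15/0.5931) = 0.1439; trapped volume = 420.0 × 0.1439 = 60.438 mL.
Additional alveolar pressure from trapping ≈ V_trapped / C = 60.438 / 24.706 = 2.446 cmH2O.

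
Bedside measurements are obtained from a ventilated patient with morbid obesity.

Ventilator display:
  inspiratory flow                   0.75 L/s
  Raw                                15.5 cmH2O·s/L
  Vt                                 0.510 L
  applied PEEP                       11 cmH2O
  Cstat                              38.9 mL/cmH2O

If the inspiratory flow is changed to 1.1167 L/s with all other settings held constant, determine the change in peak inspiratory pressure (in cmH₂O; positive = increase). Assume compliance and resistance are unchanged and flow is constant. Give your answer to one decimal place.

PIP = Vt/C + R·V̇ + PEEP (constant-flow equation of motion).
Only the resistive term changes: ΔPIP = R × ΔV̇ = 15.5 × (1.1167 − 0.75) = 15.5 × 0.3667 = 5.684 cmH2O.

5.7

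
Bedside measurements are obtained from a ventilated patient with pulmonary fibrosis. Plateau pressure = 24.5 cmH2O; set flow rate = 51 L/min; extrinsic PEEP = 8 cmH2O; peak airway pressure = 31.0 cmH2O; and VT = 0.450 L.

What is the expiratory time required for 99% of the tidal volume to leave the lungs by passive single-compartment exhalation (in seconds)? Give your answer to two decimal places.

Flow: 51 L/min ÷ 60 = 0.85 L/s.
R = (PIP − Pplat)/V̇ = (31.0 − 24.5) / 0.85 = 6.5/0.85 = 7.647 cmH2O·s/L.
C = Vt/(Pplat − PEEP) = 450.0 / (24.5 − 8) = 450.0/16.5 = 27.273 mL/cmH2O.
τ = R × C = 7.647 × 0.02727 L/cmH2O = 0.2085 s.
t = −τ·ln(1 − 0.99) = −0.2085·ln(0.01) = 0.9602 s.

0.96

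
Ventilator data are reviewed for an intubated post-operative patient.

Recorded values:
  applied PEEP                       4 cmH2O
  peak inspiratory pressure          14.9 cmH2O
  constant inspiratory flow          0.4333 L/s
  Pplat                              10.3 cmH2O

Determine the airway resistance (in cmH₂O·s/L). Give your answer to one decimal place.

Raw = (PIP − Pplat) / flow = (14.9 − 10.3) / 0.4333 = 4.6 / 0.4333 = 10.616 cmH2O·s/L.

10.6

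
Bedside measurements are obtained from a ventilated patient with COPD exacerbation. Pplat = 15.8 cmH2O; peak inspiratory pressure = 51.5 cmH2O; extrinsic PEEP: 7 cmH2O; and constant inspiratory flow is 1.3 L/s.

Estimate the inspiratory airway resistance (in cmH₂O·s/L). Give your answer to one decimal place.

Raw = (PIP − Pplat) / flow = (51.5 − 15.8) / 1.3 = 35.7 / 1.3 = 27.462 cmH2O·s/L.

27.5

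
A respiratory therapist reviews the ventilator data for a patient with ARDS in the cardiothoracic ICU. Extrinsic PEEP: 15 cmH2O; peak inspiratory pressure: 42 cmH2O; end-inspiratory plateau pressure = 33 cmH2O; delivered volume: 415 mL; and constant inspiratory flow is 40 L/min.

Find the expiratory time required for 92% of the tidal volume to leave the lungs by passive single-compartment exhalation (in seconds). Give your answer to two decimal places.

0.79

Flow: 40 L/min ÷ 60 = 0.6667 L/s.
R = (PIP − Pplat)/V̇ = (42 − 33) / 0.6667 = 9.0/0.6667 = 13.499 cmH2O·s/L.
C = Vt/(Pplat − PEEP) = 415.0 / (33 − 15) = 415.0/18.0 = 23.056 mL/cmH2O.
τ = R × C = 13.499 × 0.02306 L/cmH2O = 0.3113 s.
t = −τ·ln(1 − 0.92) = −0.3113·ln(0.08) = 0.7863 s.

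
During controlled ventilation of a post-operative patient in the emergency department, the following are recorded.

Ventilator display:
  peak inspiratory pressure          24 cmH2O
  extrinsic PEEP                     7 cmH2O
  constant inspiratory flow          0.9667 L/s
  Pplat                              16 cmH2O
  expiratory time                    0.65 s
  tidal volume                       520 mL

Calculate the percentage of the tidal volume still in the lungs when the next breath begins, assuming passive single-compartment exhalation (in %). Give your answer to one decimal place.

25.7

R = (PIP − Pplat)/V̇ = (24 − 16) / 0.9667 = 8.0/0.9667 = 8.276 cmH2O·s/L.
C = Vt/(Pplat − PEEP) = 520.0 / (16 − 7) = 520.0/9.0 = 57.778 mL/cmH2O.
τ = R × C = 8.276 × 0.05778 L/cmH2O = 0.4782 s.
Fraction remaining at end-expiration = e^(−Te/τ) = e^(−0.65/0.4782) = 0.2568 → 25.68%.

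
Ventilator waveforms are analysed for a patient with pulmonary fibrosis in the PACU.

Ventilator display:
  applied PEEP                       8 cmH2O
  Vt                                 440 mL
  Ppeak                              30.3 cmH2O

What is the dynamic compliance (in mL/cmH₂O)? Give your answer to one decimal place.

Dynamic compliance = Vt / (PIP − PEEP) = 440 / (30.3 − 8) = 440 / 22.3 = 19.731 mL/cmH2O.

19.7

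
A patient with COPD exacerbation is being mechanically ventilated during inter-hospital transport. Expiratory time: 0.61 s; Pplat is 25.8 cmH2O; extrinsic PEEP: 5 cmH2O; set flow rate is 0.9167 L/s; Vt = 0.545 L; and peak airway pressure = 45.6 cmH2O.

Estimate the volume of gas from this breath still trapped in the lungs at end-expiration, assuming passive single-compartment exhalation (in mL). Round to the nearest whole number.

185

R = (PIP − Pplat)/V̇ = (45.6 − 25.8) / 0.9167 = 19.8/0.9167 = 21.599 cmH2O·s/L.
C = Vt/(Pplat − PEEP) = 545.0 / (25.8 − 5) = 545.0/20.8 = 26.202 mL/cmH2O.
τ = R × C = 21.599 × 0.0262 L/cmH2O = 0.5659 s.
Fraction remaining = e^(−Te/τ) = e^(−0.61/0.5659) = 0.3403.
Trapped volume = 545.0 × 0.3403 = 185.46 mL.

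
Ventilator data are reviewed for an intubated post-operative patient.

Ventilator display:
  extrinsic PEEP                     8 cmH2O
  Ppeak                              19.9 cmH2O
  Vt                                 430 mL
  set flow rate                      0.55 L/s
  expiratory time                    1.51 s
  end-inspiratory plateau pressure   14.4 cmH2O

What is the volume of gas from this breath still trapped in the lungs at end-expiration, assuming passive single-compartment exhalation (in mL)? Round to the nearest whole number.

R = (PIP − Pplat)/V̇ = (19.9 − 14.4) / 0.55 = 5.5/0.55 = 10.0 cmH2O·s/L.
C = Vt/(Pplat − PEEP) = 430.0 / (14.4 − 8) = 430.0/6.4 = 67.188 mL/cmH2O.
τ = R × C = 10.0 × 0.06719 L/cmH2O = 0.6719 s.
Fraction remaining = e^(−Te/τ) = e^(−1.51/0.6719) = 0.1057.
Trapped volume = 430.0 × 0.1057 = 45.451 mL.

45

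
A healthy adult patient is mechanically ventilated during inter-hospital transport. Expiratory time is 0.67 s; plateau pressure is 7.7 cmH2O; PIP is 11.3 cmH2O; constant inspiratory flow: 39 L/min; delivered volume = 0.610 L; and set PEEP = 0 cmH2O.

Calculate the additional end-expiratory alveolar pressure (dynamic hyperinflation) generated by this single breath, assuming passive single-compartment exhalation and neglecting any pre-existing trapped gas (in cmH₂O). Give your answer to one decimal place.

Flow: 39 L/min ÷ 60 = 0.65 L/s.
R = (PIP − Pplat)/V̇ = (11.3 − 7.7) / 0.65 = 3.6/0.65 = 5.538 cmH2O·s/L.
C = Vt/(Pplat − PEEP) = 610.0 / (7.7 − 0) = 610.0/7.7 = 79.221 mL/cmH2O.
τ = R × C = 5.538 × 0.07922 L/cmH2O = 0.4387 s.
Fraction remaining = e^(−Te/τ) = e^(−0.67/0.4387) = 0.2171; trapped volume = 610.0 × 0.2171 = 132.43 mL.
Additional alveolar pressure from trapping ≈ V_trapped / C = 132.43 / 79.221 = 1.672 cmH2O.

1.7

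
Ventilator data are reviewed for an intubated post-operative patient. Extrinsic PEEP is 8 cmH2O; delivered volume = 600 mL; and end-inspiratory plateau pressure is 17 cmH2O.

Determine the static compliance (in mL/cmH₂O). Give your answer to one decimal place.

66.7

Cstat = Vt / (Pplat − PEEP) = 600 / (17 − 8) = 600 / 9.0 = 66.667 mL/cmH2O.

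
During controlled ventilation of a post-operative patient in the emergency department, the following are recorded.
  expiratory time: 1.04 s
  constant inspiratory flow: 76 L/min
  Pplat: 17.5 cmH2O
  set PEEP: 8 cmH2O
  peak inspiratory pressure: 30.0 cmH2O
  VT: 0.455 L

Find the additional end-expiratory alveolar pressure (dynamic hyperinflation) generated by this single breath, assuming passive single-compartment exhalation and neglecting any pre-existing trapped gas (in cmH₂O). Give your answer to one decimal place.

1.1

Flow: 76 L/min ÷ 60 = 1.2667 L/s.
R = (PIP − Pplat)/V̇ = (30.0 − 17.5) / 1.2667 = 12.5/1.2667 = 9.868 cmH2O·s/L.
C = Vt/(Pplat − PEEP) = 455.0 / (17.5 − 8) = 455.0/9.5 = 47.895 mL/cmH2O.
τ = R × C = 9.868 × 0.0479 L/cmH2O = 0.4727 s.
Fraction remaining = e^(−Te/τ) = e^(−1.04/0.4727) = 0.1108; trapped volume = 455.0 × 0.1108 = 50.414 mL.
Additional alveolar pressure from trapping ≈ V_trapped / C = 50.414 / 47.895 = 1.053 cmH2O.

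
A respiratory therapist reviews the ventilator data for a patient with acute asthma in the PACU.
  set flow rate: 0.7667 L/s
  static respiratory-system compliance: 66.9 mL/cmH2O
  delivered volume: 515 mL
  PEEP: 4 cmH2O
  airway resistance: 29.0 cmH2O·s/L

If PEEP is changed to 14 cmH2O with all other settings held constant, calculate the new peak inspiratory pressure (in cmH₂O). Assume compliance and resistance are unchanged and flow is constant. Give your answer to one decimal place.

43.9

PIP = Vt/C + R·V̇ + PEEP (constant-flow equation of motion).
Only the baseline term changes: ΔPIP = ΔPEEP = 14 − 4 = 10.0 cmH2O.
Original PIP = 515/66.9 + 29.0×0.7667 + 4 = 33.932 cmH2O; new PIP = 33.932 + (10.0) = 43.932 cmH2O.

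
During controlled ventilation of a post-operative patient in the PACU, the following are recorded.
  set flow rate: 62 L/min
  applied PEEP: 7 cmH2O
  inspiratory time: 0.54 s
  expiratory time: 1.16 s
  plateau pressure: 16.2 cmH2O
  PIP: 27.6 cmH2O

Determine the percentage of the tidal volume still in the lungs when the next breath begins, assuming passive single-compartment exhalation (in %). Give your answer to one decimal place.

Flow: 62 L/min ÷ 60 = 1.0333 L/s.
Vt = flow × Ti = 1.0333 L/s × 0.54 s × 1000 mL/L = 557.98 mL.
R = (PIP − Pplat)/V̇ = (27.6 − 16.2) / 1.0333 = 11.4/1.0333 = 11.033 cmH2O·s/L.
C = Vt/(Pplat − PEEP) = 557.98 / (16.2 − 7) = 557.98/9.2 = 60.65 mL/cmH2O.
τ = R × C = 11.033 × 0.06065 L/cmH2O = 0.6692 s.
Fraction remaining at end-expiration = e^(−Te/τ) = e^(−1.16/0.6692) = 0.1767 → 17.67%.

17.7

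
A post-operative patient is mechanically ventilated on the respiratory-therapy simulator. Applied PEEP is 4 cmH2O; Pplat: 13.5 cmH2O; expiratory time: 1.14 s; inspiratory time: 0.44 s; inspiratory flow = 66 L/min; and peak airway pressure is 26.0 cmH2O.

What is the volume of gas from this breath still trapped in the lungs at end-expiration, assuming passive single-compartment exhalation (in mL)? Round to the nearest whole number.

68

Flow: 66 L/min ÷ 60 = 1.1 L/s.
Vt = flow × Ti = 1.1 L/s × 0.44 s × 1000 mL/L = 484.0 mL.
R = (PIP − Pplat)/V̇ = (26.0 − 13.5) / 1.1 = 12.5/1.1 = 11.364 cmH2O·s/L.
C = Vt/(Pplat − PEEP) = 484.0 / (13.5 − 4) = 484.0/9.5 = 50.947 mL/cmH2O.
τ = R × C = 11.364 × 0.05095 L/cmH2O = 0.579 s.
Fraction remaining = e^(−Te/τ) = e^(−1.14/0.579) = 0.1396.
Trapped volume = 484.0 × 0.1396 = 67.566 mL.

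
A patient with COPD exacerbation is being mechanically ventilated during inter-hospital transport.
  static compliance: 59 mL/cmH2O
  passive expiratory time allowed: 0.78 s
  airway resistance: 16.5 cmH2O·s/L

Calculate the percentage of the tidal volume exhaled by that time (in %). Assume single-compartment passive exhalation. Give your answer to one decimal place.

55.1

τ = R × C = 16.5 × 59 mL/cmH2O = 16.5 × 0.059 L/cmH2O = 0.9735 s.
Passive exhalation: V(t)/V₀ = e^(−t/τ) = e^(−0.78/0.9735) = 0.4488.
Fraction exhaled = 1 − 0.4488 = 0.5512 → 55.12%.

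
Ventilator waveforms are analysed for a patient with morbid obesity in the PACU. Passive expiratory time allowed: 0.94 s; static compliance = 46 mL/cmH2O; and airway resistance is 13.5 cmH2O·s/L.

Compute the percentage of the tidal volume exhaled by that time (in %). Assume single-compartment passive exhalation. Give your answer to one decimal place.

τ = R × C = 13.5 × 46 mL/cmH2O = 13.5 × 0.046 L/cmH2O = 0.621 s.
Passive exhalation: V(t)/V₀ = e^(−t/τ) = e^(−0.94/0.621) = 0.2201.
Fraction exhaled = 1 − 0.2201 = 0.7799 → 77.99%.

78.0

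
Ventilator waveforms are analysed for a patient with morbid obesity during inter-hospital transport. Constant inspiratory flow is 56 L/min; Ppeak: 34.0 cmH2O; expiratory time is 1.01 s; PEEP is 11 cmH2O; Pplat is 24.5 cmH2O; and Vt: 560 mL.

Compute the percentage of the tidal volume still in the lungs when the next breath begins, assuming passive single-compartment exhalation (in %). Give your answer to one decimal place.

9.1

Flow: 56 L/min ÷ 60 = 0.9333 L/s.
R = (PIP − Pplat)/V̇ = (34.0 − 24.5) / 0.9333 = 9.5/0.9333 = 10.179 cmH2O·s/L.
C = Vt/(Pplat − PEEP) = 560.0 / (24.5 − 11) = 560.0/13.5 = 41.481 mL/cmH2O.
τ = R × C = 10.179 × 0.04148 L/cmH2O = 0.4222 s.
Fraction remaining at end-expiration = e^(−Te/τ) = e^(−1.01/0.4222) = 0.09143 → 9.143%.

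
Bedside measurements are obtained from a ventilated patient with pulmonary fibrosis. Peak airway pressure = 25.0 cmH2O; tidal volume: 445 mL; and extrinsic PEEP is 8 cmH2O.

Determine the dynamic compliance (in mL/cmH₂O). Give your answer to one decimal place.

Dynamic compliance = Vt / (PIP − PEEP) = 445 / (25.0 − 8) = 445 / 17.0 = 26.176 mL/cmH2O.

26.2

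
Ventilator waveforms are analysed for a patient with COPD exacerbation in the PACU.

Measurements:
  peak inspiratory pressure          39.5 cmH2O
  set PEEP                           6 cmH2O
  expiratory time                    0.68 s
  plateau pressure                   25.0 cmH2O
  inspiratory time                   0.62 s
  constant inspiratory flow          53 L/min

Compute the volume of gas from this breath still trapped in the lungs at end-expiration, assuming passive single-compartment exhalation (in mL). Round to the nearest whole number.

130

Flow: 53 L/min ÷ 60 = 0.8833 L/s.
Vt = flow × Ti = 0.8833 L/s × 0.62 s × 1000 mL/L = 547.65 mL.
R = (PIP − Pplat)/V̇ = (39.5 − 25.0) / 0.8833 = 14.5/0.8833 = 16.416 cmH2O·s/L.
C = Vt/(Pplat − PEEP) = 547.65 / (25.0 − 6) = 547.65/19.0 = 28.824 mL/cmH2O.
τ = R × C = 16.416 × 0.02882 L/cmH2O = 0.4731 s.
Fraction remaining = e^(−Te/τ) = e^(−0.68/0.4731) = 0.2376.
Trapped volume = 547.65 × 0.2376 = 130.12 mL.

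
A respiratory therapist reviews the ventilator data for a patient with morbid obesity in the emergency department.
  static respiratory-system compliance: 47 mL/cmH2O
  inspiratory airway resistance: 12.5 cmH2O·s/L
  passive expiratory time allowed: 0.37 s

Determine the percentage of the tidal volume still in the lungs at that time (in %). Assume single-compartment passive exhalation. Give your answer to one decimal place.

τ = R × C = 12.5 × 47 mL/cmH2O = 12.5 × 0.047 L/cmH2O = 0.5875 s.
Passive exhalation: V(t)/V₀ = e^(−t/τ) = e^(−0.37/0.5875) = 0.5327.
Fraction remaining = 0.5327 → 53.27%.

53.3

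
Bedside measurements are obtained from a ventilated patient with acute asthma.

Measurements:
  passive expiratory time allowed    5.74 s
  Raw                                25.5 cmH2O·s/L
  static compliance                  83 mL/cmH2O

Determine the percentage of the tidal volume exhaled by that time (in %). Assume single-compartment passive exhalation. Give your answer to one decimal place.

τ = R × C = 25.5 × 83 mL/cmH2O = 25.5 × 0.083 L/cmH2O = 2.117 s.
Passive exhalation: V(t)/V₀ = e^(−t/τ) = e^(−5.74/2.117) = 0.06644.
Fraction exhaled = 1 − 0.06644 = 0.9336 → 93.36%.

93.4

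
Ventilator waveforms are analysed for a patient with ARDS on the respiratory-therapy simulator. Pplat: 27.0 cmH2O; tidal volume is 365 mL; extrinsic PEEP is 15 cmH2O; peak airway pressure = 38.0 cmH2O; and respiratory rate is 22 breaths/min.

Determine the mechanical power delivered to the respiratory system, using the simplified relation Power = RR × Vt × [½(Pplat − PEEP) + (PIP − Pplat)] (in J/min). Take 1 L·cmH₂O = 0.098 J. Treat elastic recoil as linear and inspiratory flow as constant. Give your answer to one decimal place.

13.4

Per-breath work = Vt × [½(Pplat−PEEP) + (PIP−Pplat)] = 0.365 × [0.5×12.0 + 11.0] = 0.365 × 17.0 = 6.205 L·cmH2O.
Power = 22 × 6.205 = 136.51 L·cmH2O/min.
× 0.098 J/(L·cmH2O) → 13.378 J/min.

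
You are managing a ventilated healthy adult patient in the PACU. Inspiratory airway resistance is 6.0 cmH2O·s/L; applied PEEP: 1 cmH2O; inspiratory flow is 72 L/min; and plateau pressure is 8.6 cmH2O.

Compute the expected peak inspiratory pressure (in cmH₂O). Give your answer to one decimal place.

Flow: 72 L/min ÷ 60 = 1.2 L/s.
PIP = Pplat + Raw × flow = 8.6 + 6.0 × 1.2 = 8.6 + 7.2 = 15.8 cmH2O.

15.8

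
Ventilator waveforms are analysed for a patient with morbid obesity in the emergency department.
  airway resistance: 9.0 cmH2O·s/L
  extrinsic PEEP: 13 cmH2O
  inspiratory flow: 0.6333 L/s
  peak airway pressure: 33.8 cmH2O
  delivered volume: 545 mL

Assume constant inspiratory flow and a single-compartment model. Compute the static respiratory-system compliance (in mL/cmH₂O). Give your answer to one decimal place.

Equation of motion (constant flow): PIP = Vt/C + R·V̇ + PEEP.
Vt/C = PIP − R·V̇ − PEEP = 33.8 − 9.0×0.6333 − 13 = 33.8 − 5.7 − 13 = 15.1 cmH2O.
C = Vt / 15.1 = 545 / 15.1 = 36.093 mL/cmH2O.

36.1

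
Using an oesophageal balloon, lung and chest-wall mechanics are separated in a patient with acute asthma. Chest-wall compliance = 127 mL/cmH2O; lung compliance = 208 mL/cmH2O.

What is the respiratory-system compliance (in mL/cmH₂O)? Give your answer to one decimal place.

Lung and chest wall are elastances in series: 1/Crs = 1/CL + 1/Ccw.
1/Crs = 1/208 + 1/127 = 0.01268.
Crs = 78.864 mL/cmH2O.

78.9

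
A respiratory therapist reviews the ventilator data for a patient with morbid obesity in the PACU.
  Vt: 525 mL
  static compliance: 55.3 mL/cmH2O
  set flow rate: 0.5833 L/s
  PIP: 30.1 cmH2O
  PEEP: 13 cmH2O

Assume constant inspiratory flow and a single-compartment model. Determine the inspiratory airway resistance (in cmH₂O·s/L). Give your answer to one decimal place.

Equation of motion (constant flow): PIP = Vt/C + R·V̇ + PEEP.
R·V̇ = PIP − Vt/C − PEEP = 30.1 − 525/55.3 − 13 = 30.1 − 9.494 − 13 = 7.606 cmH2O.
R = 7.606 / 0.5833 = 13.04 cmH2O·s/L.

13.0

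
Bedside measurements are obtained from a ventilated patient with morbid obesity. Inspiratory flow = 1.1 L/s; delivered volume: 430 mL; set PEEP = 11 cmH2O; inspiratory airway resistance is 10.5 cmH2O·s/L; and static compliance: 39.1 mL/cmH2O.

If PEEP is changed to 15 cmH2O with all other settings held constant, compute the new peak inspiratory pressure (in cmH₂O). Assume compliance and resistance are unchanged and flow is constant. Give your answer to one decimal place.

37.5

PIP = Vt/C + R·V̇ + PEEP (constant-flow equation of motion).
Only the baseline term changes: ΔPIP = ΔPEEP = 15 − 11 = 4.0 cmH2O.
Original PIP = 430/39.1 + 10.5×1.1 + 11 = 33.547 cmH2O; new PIP = 33.547 + (4.0) = 37.547 cmH2O.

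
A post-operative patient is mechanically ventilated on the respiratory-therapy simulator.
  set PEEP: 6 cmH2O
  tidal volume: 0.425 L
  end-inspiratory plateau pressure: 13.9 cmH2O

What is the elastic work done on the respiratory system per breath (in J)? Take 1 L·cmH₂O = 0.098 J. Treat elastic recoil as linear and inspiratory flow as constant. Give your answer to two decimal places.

0.16

Elastic work ≈ ½ × (Pplat − PEEP) × Vt = 0.5 × (13.9 − 6) × 0.425 L = 0.5 × 7.9 × 0.425 = 1.679 L·cmH2O.
× 0.098 J/(L·cmH2O) → 0.1645 J.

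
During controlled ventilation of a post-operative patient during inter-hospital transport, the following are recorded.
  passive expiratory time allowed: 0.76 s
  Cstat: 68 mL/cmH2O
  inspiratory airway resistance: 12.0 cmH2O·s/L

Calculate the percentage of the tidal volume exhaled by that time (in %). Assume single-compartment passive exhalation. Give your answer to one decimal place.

60.6

τ = R × C = 12.0 × 68 mL/cmH2O = 12.0 × 0.068 L/cmH2O = 0.816 s.
Passive exhalation: V(t)/V₀ = e^(−t/τ) = e^(−0.76/0.816) = 0.394.
Fraction exhaled = 1 − 0.394 = 0.606 → 60.6%.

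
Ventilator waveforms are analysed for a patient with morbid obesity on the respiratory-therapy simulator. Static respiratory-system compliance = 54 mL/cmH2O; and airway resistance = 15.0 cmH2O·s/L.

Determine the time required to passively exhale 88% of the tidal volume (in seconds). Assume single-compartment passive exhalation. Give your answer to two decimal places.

τ = R × C = 15.0 × 54 mL/cmH2O = 15.0 × 0.054 L/cmH2O = 0.81 s.
Exhaled fraction f = 1 − e^(−t/τ) → t = −τ·ln(1 − f) = −0.81·ln(0.12) = 1.717 s.

1.72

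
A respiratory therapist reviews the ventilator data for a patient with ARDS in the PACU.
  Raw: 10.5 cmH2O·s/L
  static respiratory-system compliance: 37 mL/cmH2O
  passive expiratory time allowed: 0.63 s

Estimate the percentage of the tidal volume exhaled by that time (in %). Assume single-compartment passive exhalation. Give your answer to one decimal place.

80.2

τ = R × C = 10.5 × 37 mL/cmH2O = 10.5 × 0.037 L/cmH2O = 0.3885 s.
Passive exhalation: V(t)/V₀ = e^(−t/τ) = e^(−0.63/0.3885) = 0.1976.
Fraction exhaled = 1 − 0.1976 = 0.8024 → 80.24%.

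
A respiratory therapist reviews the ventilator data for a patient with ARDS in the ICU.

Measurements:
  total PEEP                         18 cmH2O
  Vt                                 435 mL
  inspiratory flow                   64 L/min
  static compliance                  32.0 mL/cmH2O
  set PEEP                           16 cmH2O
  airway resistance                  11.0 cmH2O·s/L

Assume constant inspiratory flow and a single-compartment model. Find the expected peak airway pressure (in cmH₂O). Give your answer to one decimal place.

Flow: 64 L/min ÷ 60 = 1.0667 L/s.
Total PEEP = 18 cmH2O (set 16 + intrinsic 2); this is the baseline alveolar pressure.
Equation of motion (constant flow): PIP = Vt/C + R·V̇ + PEEP.
PIP = 435/32.0 + 11.0×1.0667 + 18 = 13.594 + 11.734 + 18 = 43.328 cmH2O.

43.3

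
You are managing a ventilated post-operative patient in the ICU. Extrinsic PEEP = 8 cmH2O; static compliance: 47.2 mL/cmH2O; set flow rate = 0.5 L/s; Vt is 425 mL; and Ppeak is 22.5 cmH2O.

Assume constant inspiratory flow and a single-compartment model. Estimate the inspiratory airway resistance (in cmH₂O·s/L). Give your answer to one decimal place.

11.0

Equation of motion (constant flow): PIP = Vt/C + R·V̇ + PEEP.
R·V̇ = PIP − Vt/C − PEEP = 22.5 − 425/47.2 − 8 = 22.5 − 9.004 − 8 = 5.496 cmH2O.
R = 5.496 / 0.5 = 10.992 cmH2O·s/L.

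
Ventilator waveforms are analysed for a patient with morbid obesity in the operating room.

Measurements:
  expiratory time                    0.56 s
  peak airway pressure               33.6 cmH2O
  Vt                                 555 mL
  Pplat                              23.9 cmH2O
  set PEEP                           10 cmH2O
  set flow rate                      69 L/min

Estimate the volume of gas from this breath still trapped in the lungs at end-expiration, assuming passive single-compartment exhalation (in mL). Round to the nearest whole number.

105

Flow: 69 L/min ÷ 60 = 1.15 L/s.
R = (PIP − Pplat)/V̇ = (33.6 − 23.9) / 1.15 = 9.7/1.15 = 8.435 cmH2O·s/L.
C = Vt/(Pplat − PEEP) = 555.0 / (23.9 − 10) = 555.0/13.9 = 39.928 mL/cmH2O.
τ = R × C = 8.435 × 0.03993 L/cmH2O = 0.3368 s.
Fraction remaining = e^(−Te/τ) = e^(−0.56/0.3368) = 0.1896.
Trapped volume = 555.0 × 0.1896 = 105.23 mL.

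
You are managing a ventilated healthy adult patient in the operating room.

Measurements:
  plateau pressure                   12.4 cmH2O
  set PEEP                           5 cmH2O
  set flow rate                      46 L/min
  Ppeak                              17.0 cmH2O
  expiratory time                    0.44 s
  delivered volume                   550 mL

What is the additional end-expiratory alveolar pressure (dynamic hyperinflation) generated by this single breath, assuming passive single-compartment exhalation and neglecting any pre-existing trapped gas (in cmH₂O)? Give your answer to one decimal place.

Flow: 46 L/min ÷ 60 = 0.7667 L/s.
R = (PIP − Pplat)/V̇ = (17.0 − 12.4) / 0.7667 = 4.6/0.7667 = 6.0 cmH2O·s/L.
C = Vt/(Pplat − PEEP) = 550.0 / (12.4 − 5) = 550.0/7.4 = 74.324 mL/cmH2O.
τ = R × C = 6.0 × 0.07432 L/cmH2O = 0.4459 s.
Fraction remaining = e^(−Te/τ) = e^(−0.44/0.4459) = 0.3728; trapped volume = 550.0 × 0.3728 = 205.04 mL.
Additional alveolar pressure from trapping ≈ V_trapped / C = 205.04 / 74.324 = 2.759 cmH2O.

2.8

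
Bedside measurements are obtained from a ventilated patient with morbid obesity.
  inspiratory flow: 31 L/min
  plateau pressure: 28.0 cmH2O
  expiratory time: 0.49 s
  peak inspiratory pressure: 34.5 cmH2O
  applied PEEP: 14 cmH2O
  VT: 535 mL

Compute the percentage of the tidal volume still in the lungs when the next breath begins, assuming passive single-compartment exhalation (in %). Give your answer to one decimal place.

Flow: 31 L/min ÷ 60 = 0.5167 L/s.
R = (PIP − Pplat)/V̇ = (34.5 − 28.0) / 0.5167 = 6.5/0.5167 = 12.58 cmH2O·s/L.
C = Vt/(Pplat − PEEP) = 535.0 / (28.0 − 14) = 535.0/14.0 = 38.214 mL/cmH2O.
τ = R × C = 12.58 × 0.03821 L/cmH2O = 0.4807 s.
Fraction remaining at end-expiration = e^(−Te/τ) = e^(−0.49/0.4807) = 0.3608 → 36.08%.

36.1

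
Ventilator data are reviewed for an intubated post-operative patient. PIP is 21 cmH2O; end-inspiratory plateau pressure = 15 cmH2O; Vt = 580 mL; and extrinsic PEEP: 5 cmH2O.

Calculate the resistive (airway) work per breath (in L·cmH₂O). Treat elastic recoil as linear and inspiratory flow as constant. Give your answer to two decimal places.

3.48

With constant inspiratory flow the resistive pressure is constant at PIP − Pplat = 21 − 15 = 6.0 cmH2O, so resistive work = 6.0 × 0.580 = 3.48 L·cmH2O.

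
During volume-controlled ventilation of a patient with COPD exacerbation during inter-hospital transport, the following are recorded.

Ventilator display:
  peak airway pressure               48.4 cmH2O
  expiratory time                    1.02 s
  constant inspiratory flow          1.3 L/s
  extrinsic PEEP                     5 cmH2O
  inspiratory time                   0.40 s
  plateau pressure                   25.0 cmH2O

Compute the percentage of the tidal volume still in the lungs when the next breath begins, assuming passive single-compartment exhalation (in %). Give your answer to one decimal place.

11.3

Vt = flow × Ti = 1.3 L/s × 0.40 s × 1000 mL/L = 520.0 mL.
R = (PIP − Pplat)/V̇ = (48.4 − 25.0) / 1.3 = 23.4/1.3 = 18.0 cmH2O·s/L.
C = Vt/(Pplat − PEEP) = 520.0 / (25.0 − 5) = 520.0/20.0 = 26.0 mL/cmH2O.
τ = R × C = 18.0 × 0.026 L/cmH2O = 0.468 s.
Fraction remaining at end-expiration = e^(−Te/τ) = e^(−1.02/0.468) = 0.1131 → 11.31%.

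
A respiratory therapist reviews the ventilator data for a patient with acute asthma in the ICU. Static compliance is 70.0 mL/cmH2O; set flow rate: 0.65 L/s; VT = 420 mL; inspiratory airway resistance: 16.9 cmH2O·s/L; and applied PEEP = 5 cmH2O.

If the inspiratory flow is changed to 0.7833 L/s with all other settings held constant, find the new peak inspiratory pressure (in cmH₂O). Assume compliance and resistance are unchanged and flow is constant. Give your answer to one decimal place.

PIP = Vt/C + R·V̇ + PEEP (constant-flow equation of motion).
Only the resistive term changes: ΔPIP = R × ΔV̇ = 16.9 × (0.7833 − 0.65) = 16.9 × 0.1333 = 2.253 cmH2O.
Original PIP = 420/70.0 + 16.9×0.65 + 5 = 21.985 cmH2O; new PIP = 21.985 + (2.253) = 24.238 cmH2O.

24.2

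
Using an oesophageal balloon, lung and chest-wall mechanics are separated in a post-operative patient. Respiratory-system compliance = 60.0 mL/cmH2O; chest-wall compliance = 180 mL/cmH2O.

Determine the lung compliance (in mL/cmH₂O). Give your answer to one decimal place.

90.0

1/CL = 1/Crs − 1/Ccw.
1/CL = 1/60.0 − 1/180 = 0.01111.
CL = 90.009 mL/cmH2O.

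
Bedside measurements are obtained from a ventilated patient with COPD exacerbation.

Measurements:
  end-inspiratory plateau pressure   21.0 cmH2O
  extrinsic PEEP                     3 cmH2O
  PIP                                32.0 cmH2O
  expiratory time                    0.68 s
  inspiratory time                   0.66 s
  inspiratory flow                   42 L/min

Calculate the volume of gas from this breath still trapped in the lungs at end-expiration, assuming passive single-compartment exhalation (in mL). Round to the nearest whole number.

Flow: 42 L/min ÷ 60 = 0.7 L/s.
Vt = flow × Ti = 0.7 L/s × 0.66 s × 1000 mL/L = 462.0 mL.
R = (PIP − Pplat)/V̇ = (32.0 − 21.0) / 0.7 = 11.0/0.7 = 15.714 cmH2O·s/L.
C = Vt/(Pplat − PEEP) = 462.0 / (21.0 − 3) = 462.0/18.0 = 25.667 mL/cmH2O.
τ = R × C = 15.714 × 0.02567 L/cmH2O = 0.4034 s.
Fraction remaining = e^(−Te/τ) = e^(−0.68/0.4034) = 0.1853.
Trapped volume = 462.0 × 0.1853 = 85.609 mL.

86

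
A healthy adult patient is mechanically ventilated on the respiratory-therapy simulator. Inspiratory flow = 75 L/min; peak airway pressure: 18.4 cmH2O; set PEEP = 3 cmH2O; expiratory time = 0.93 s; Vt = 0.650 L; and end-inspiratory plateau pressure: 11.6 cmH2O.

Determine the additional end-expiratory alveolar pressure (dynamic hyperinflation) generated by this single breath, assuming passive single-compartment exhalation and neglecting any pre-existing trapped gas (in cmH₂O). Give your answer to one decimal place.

Flow: 75 L/min ÷ 60 = 1.25 L/s.
R = (PIP − Pplat)/V̇ = (18.4 − 11.6) / 1.25 = 6.8/1.25 = 5.44 cmH2O·s/L.
C = Vt/(Pplat − PEEP) = 650.0 / (11.6 − 3) = 650.0/8.6 = 75.581 mL/cmH2O.
τ = R × C = 5.44 × 0.07558 L/cmH2O = 0.4112 s.
Fraction remaining = e^(−Te/τ) = e^(−0.93/0.4112) = 0.1042; trapped volume = 650.0 × 0.1042 = 67.73 mL.
Additional alveolar pressure from trapping ≈ V_trapped / C = 67.73 / 75.581 = 0.8961 cmH2O.

0.9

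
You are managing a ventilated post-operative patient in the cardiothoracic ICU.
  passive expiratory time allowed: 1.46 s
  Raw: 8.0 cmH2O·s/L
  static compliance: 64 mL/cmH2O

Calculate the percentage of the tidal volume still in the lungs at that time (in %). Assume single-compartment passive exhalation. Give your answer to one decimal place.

τ = R × C = 8.0 × 64 mL/cmH2O = 8.0 × 0.064 L/cmH2O = 0.512 s.
Passive exhalation: V(t)/V₀ = e^(−t/τ) = e^(−1.46/0.512) = 0.05775.
Fraction remaining = 0.05775 → 5.775%.

5.8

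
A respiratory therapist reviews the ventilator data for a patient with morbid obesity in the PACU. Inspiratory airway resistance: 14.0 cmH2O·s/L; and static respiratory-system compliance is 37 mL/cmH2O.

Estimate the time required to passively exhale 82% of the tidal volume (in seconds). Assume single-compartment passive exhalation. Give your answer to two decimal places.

0.89

τ = R × C = 14.0 × 37 mL/cmH2O = 14.0 × 0.037 L/cmH2O = 0.518 s.
Exhaled fraction f = 1 − e^(−t/τ) → t = −τ·ln(1 − f) = −0.518·ln(0.18) = 0.8883 s.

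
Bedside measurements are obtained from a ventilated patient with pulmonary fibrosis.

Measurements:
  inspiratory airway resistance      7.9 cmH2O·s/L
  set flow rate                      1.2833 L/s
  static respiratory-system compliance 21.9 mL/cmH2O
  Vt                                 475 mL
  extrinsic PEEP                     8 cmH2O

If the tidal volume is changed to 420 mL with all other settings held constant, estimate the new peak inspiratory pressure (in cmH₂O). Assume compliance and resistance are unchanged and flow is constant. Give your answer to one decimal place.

PIP = Vt/C + R·V̇ + PEEP (constant-flow equation of motion).
Only the elastic term changes: ΔPIP = ΔVt / C = (420 − 475) / 21.9 = -2.511 cmH2O.
Original PIP = 475/21.9 + 7.9×1.2833 + 8 = 39.828 cmH2O; new PIP = 39.828 + (-2.511) = 37.317 cmH2O.

37.3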